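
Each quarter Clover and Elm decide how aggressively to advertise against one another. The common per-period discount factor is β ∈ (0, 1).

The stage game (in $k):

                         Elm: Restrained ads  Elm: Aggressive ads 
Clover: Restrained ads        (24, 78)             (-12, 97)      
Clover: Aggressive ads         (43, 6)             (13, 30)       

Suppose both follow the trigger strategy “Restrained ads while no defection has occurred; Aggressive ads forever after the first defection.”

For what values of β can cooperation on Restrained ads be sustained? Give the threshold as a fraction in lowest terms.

Clover: cooperation gives 24 each period; deviation gives 43 once then 13 forever.
  24/(1−β) ≥ 43 + 13β/(1−β) ⇒ β ≥ 19/30.
Elm: cooperation gives 78 each period; deviation gives 97 once then 30 forever.
  β ≥ 19/67.
Both must hold, so the binding constraint is Clover's: β ≥ 19/30.

19/30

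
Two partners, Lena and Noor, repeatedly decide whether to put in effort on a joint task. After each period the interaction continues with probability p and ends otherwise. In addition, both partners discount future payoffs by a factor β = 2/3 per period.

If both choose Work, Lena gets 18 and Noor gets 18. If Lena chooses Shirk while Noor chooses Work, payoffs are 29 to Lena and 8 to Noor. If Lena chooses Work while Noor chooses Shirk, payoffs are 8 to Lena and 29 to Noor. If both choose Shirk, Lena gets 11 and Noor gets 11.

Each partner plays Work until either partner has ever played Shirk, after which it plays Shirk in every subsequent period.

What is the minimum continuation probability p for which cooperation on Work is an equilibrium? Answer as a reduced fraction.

11/12

Expected continuation weight on next period's payoff is β·p = 2/3·p, which plays the role of the discount factor.
Cooperation requires 2/3·p ≥ (29−18)/(29−11) = 11/18, hence p ≥ 11/12.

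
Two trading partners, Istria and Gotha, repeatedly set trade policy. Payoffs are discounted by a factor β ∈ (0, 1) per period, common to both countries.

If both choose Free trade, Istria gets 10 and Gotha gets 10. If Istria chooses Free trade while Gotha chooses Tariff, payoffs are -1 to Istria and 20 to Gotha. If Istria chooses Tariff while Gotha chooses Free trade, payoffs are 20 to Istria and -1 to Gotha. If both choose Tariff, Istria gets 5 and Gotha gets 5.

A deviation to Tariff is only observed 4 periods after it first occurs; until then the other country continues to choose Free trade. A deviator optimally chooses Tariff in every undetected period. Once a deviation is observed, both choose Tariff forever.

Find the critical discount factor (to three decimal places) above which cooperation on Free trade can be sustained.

The best deviation is to choose Tariff for all 4 undetected periods, earning 20 each, then 5 forever once detected.
Deviation value: 20(1−β^4)/(1−β) + 5β^4/(1−β); cooperation value: 10/(1−β).
IC: 10 ≥ 20(1−β^4) + 5β^4 = 20 − 15β^4.
So β^4 ≥ 10/15 = 2/3, giving β ≥ (2/3)^(1/4) ≈ 0.904.

0.904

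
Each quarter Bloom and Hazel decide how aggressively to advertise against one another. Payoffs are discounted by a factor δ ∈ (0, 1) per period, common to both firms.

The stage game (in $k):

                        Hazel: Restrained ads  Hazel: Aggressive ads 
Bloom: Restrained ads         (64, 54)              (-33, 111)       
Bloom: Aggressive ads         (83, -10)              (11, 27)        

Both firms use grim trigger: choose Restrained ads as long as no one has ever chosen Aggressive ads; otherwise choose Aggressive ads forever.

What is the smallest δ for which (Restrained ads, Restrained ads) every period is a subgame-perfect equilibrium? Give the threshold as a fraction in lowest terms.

19/28

Bloom: cooperation gives 64 each period; deviation gives 83 once then 11 forever.
  64/(1−δ) ≥ 83 + 11δ/(1−δ) ⇒ δ ≥ 19/72.
Hazel: cooperation gives 54 each period; deviation gives 111 once then 27 forever.
  δ ≥ 57/84 = 19/28.
Both must hold, so the binding constraint is Hazel's: δ ≥ 19/28.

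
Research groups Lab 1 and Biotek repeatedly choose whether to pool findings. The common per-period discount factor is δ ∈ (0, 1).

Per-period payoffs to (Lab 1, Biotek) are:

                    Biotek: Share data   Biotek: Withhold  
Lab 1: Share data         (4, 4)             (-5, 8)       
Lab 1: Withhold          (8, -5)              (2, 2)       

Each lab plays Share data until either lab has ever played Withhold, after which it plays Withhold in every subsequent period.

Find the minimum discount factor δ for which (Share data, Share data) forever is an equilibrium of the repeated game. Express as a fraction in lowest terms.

2/3

Cooperation forever yields 4 each period: 4/(1−δ).
Deviating yields 8 once, then 2 forever: 8 + 2δ/(1−δ).
No profitable deviation requires 4/(1−δ) ≥ 8 + 2δ/(1−δ).
Multiplying by (1−δ): 4 ≥ 8(1−δ) + 2δ = 8 − 6δ.
So 6δ ≥ 4, i.e. δ ≥ 4/6 = 2/3.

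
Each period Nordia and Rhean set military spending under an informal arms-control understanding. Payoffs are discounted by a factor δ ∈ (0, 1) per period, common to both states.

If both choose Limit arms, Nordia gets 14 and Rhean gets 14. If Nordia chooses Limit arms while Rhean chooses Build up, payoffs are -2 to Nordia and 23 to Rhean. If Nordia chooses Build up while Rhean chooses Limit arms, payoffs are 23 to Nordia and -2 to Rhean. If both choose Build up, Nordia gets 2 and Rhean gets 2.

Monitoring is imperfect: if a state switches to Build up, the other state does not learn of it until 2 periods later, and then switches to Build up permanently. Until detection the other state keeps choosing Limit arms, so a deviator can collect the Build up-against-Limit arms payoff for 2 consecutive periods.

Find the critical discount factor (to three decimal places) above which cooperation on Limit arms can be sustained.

0.655

Deviating for the 2 undetected periods gains 23−14 = 9 per period over cooperation, then loses 14−2 = 12 per period forever once punishment starts.
Gain: 9(1 + δ + … + δ^1); loss: 12·δ^2/(1−δ).
No profitable deviation ⇔ 9(1−δ^2) ≤ 12·δ^2, i.e. δ^2 ≥ 9/(9+12) = 3/7.
Hence δ ≥ (3/7)^(1/2) ≈ 0.655.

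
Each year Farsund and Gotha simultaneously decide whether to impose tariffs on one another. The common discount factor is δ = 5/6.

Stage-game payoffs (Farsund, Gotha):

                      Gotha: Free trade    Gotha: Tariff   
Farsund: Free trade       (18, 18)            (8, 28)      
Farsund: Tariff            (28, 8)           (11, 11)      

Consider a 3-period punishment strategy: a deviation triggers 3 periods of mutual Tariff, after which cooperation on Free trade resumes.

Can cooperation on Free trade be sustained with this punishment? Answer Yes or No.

Yes

Comparing payoff streams over the 4 periods until play realigns: cooperate → 18(1+δ+…+δ^3); deviate → 28 + 11(δ+…+δ^3).
Cooperation is sustained iff (18−11)(δ+…+δ^3) ≥ 28−18.
δ+…+δ^3 = 5/6·(1−(5/6)^3)/(1−5/6) = 2.1065, and (28−18)/(18−11) = 1.4286.
2.1065 ≥ 1.4286, so cooperation is sustainable.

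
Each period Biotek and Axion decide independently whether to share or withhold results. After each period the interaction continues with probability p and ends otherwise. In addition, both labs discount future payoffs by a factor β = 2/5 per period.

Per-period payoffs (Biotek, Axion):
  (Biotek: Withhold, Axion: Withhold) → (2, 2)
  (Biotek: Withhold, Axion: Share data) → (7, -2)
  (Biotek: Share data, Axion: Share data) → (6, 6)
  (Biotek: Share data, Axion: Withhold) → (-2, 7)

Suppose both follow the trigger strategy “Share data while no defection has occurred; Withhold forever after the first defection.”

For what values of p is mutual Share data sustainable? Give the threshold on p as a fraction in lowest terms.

Expected continuation weight on next period's payoff is β·p = 2/5·p, which plays the role of the discount factor.
Cooperation requires 2/5·p ≥ (7−6)/(7−2) = 1/5, hence p ≥ 1/2.

1/2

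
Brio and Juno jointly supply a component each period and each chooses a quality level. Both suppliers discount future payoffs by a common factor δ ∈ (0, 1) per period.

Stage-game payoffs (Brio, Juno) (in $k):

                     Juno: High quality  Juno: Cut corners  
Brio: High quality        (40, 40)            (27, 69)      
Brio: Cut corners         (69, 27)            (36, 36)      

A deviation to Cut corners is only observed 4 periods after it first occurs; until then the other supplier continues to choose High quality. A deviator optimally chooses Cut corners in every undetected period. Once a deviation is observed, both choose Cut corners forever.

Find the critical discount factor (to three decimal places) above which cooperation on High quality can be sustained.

Deviating for the 4 undetected periods gains 69−40 = 29 per period over cooperation, then loses 40−36 = 4 per period forever once punishment starts.
Gain: 29(1 + δ + … + δ^3); loss: 4·δ^4/(1−δ).
No profitable deviation ⇔ 29(1−δ^4) ≤ 4·δ^4, i.e. δ^4 ≥ 29/(29+4) = 29/33.
Hence δ ≥ (29/33)^(1/4) ≈ 0.968.

0.968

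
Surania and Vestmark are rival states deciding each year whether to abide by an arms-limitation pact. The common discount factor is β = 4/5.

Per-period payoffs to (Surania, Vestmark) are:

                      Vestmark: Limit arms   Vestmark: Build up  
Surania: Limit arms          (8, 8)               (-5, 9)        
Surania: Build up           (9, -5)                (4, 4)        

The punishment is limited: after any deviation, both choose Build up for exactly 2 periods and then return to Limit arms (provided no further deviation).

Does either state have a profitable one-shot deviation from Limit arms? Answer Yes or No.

Comparing payoff streams over the 3 periods until play realigns: cooperate → 8(1+β+…+β^2); deviate → 9 + 4(β+…+β^2).
Cooperation is sustained iff (8−4)(β+…+β^2) ≥ 9−8.
β+…+β^2 = 4/5·(1−(4/5)^2)/(1−4/5) = 1.4400, and (9−8)/(8−4) = 0.2500.
1.4400 ≥ 0.2500, so cooperation is sustainable.

No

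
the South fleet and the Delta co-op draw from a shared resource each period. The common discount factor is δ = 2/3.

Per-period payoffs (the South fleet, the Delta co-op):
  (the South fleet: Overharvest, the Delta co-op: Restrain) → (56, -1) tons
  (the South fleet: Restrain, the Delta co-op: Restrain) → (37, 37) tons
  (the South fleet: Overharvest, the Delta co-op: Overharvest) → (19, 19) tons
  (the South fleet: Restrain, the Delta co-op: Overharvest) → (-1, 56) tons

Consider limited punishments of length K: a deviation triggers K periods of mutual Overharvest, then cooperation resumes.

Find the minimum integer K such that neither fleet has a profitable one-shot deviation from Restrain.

2

No profitable deviation requires (37−19)(δ+…+δ^K) ≥ 56−37, i.e. δ+…+δ^K ≥ 19/18 ≈ 1.0556.
With δ = 2/3, the partial sums are K=1: 0.6667, K=2: 1.1111.
K = 2 is the first length at which the sum reaches 1.0556.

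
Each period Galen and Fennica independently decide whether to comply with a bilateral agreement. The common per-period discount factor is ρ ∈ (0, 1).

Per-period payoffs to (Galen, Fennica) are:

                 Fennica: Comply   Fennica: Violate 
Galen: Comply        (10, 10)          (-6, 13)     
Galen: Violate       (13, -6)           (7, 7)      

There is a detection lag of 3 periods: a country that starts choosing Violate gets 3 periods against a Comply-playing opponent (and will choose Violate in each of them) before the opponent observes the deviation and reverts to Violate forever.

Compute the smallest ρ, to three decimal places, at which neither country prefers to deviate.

Deviating for the 3 undetected periods gains 13−10 = 3 per period over cooperation, then loses 10−7 = 3 per period forever once punishment starts.
Gain: 3(1 + ρ + … + ρ^2); loss: 3·ρ^3/(1−ρ).
No profitable deviation ⇔ 3(1−ρ^3) ≤ 3·ρ^3, i.e. ρ^3 ≥ 3/(3+3) = 1/2.
Hence ρ ≥ (1/2)^(1/3) ≈ 0.794.

0.794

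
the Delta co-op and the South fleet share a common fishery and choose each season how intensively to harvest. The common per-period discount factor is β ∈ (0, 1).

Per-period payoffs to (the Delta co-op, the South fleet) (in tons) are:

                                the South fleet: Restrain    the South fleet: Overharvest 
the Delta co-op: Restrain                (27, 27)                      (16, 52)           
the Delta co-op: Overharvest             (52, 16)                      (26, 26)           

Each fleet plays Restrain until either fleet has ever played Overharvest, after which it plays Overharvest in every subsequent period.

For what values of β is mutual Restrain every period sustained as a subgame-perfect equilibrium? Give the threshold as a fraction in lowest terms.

25/26

27/(1−β) ≥ 52 + 26β/(1−β)
27 ≥ 52 − 26β
β ≥ 25/26.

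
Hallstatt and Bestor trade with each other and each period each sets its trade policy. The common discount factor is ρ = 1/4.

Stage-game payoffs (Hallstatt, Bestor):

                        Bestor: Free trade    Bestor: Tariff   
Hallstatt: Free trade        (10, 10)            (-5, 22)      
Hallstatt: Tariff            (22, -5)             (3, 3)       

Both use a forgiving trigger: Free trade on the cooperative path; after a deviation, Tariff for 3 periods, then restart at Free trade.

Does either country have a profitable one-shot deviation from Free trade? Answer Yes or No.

Yes

IC: ρ+…+ρ^3 ≥ (22−10)/(10−3) = 12/7.
At ρ = 1/4: partial sum = 0.3281 < 1.7143. Cooperation not sustainable.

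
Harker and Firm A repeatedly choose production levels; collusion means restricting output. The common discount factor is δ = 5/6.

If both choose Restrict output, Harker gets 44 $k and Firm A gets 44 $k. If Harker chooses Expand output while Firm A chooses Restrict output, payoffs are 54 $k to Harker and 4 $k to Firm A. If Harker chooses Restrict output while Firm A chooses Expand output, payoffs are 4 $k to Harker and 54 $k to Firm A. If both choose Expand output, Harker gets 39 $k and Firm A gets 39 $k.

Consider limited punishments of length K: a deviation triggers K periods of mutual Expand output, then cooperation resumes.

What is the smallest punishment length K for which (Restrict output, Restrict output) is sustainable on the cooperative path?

3

Need Σ_{k=1}^{K} δ^k ≥ (54−44)/(44−39) = 2.0000 at δ = 5/6.
At K = 2 the sum is 1.5278 < 2.0000; at K = 3 it is 2.1065 ≥ 2.0000.
So the minimum punishment length is K = 3.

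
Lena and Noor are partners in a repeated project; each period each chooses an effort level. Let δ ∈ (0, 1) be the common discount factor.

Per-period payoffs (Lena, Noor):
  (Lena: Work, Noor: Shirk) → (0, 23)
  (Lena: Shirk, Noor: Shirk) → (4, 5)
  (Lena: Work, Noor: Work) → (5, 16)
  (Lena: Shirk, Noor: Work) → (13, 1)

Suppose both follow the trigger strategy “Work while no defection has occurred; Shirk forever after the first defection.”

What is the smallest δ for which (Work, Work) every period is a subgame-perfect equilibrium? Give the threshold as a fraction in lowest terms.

8/9

Lena's threshold: (13−5)/(13−4) = 8/9.
Noor's threshold: (23−16)/(23−5) = 7/18.
8/9 > 7/18, so Lena binds and δ* = 8/9.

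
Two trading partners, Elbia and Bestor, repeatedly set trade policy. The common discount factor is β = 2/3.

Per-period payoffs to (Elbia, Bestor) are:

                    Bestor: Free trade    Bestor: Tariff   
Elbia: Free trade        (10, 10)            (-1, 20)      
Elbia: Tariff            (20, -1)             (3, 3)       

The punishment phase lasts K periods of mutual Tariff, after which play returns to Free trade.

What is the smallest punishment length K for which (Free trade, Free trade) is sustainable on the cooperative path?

IC: β(1−β^K)/(1−β) ≥ (20−10)/(10−3) = 10/7.
With β = 2/3: need 1 − β^K ≥ 10/7·(1−2/3)/(2/3), i.e. β^K ≤ 0.2857.
Since (2/3)^3 = 0.2963 and (2/3)^4 = 0.1975, the smallest such K is 4.

4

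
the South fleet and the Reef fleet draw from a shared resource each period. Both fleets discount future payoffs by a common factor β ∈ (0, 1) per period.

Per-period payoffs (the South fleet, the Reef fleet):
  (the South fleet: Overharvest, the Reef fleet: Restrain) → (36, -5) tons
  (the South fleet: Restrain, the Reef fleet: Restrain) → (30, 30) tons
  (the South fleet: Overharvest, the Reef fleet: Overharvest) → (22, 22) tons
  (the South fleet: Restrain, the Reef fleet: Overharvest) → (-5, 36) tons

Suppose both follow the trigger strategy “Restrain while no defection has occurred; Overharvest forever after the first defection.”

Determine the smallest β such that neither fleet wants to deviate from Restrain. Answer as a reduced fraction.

3/7

30/(1−β) ≥ 36 + 22β/(1−β)
30 ≥ 36 − 14β
β ≥ 6/14 = 3/7.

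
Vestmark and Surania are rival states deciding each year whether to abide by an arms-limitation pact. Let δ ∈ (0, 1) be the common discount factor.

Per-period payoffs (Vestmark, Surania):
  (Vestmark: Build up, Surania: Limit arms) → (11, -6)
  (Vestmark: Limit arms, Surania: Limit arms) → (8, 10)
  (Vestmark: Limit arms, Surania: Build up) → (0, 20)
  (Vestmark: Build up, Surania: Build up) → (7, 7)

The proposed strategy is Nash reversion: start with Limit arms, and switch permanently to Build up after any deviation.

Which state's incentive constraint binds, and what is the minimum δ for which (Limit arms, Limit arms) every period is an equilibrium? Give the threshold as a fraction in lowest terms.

Vestmark's threshold: (11−8)/(11−7) = 3/4.
Surania's threshold: (20−10)/(20−7) = 10/13.
3/4 < 10/13, so Surania binds and δ* = 10/13.

Surania; δ ≥ 10/13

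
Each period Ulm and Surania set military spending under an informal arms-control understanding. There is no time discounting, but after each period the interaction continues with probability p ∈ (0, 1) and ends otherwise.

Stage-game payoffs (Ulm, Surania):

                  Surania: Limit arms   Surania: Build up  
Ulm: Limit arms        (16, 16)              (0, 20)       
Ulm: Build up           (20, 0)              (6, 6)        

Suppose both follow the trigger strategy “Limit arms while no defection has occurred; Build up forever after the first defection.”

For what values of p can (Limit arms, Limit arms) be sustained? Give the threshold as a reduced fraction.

2/7

With no time discounting, the continuation probability p plays the role of the discount factor.
Grim-trigger IC: 16/(1−p) ≥ 20 + 6p/(1−p) ⇒ p ≥ (20−16)/(20−6) = 2/7.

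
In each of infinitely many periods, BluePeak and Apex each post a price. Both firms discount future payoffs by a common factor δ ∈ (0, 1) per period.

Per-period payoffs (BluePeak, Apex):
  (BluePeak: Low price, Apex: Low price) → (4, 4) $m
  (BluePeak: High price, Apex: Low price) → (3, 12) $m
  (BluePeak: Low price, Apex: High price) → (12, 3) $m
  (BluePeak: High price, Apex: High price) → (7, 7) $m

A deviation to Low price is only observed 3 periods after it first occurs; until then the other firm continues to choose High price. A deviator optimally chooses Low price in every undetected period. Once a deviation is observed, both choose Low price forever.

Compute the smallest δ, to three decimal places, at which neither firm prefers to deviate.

A deviator earns 12 for 3 periods, then 4 forever; cooperating earns 7 forever. Multiplying the IC by (1−δ):
7 ≥ 12(1−δ^3) + 4δ^3, so 8·δ^3 ≥ 5 and δ^3 ≥ 5/8.
δ ≥ (5/8)^(1/3) ≈ 0.855.

0.855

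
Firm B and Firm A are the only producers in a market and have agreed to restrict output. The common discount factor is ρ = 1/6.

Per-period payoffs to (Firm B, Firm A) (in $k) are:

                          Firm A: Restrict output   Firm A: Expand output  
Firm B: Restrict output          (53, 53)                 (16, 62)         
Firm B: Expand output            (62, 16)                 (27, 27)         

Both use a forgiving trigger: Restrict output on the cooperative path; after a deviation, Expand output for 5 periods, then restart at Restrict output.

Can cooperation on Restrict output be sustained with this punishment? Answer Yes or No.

No

A one-shot deviation gives 62 now, then 27 for 5 periods, then back to 53.
Gain from deviating: (62−53) today; loss: (53−27) in each of the next 5 periods.
No-deviation condition: (53−27)(ρ+…+ρ^5) ≥ 62−53, i.e. ρ+…+ρ^5 ≥ 9/26.
At ρ = 1/6: ρ+…+ρ^5 = 0.2000 < 0.3462.
So cooperation is not sustainable.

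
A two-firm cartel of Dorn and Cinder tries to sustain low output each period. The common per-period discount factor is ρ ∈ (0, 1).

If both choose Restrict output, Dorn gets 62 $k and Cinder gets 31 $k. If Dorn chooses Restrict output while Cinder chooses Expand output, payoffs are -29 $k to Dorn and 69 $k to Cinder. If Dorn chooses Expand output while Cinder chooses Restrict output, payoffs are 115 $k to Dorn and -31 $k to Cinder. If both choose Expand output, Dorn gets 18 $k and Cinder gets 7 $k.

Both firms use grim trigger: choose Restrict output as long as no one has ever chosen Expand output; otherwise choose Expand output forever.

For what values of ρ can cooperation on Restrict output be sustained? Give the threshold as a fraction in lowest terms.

19/31

Dorn: cooperation gives 62 each period; deviation gives 115 once then 18 forever.
  62/(1−ρ) ≥ 115 + 18ρ/(1−ρ) ⇒ ρ ≥ 53/97.
Cinder: cooperation gives 31 each period; deviation gives 69 once then 7 forever.
  ρ ≥ 38/62 = 19/31.
Both must hold, so the binding constraint is Cinder's: ρ ≥ 19/31.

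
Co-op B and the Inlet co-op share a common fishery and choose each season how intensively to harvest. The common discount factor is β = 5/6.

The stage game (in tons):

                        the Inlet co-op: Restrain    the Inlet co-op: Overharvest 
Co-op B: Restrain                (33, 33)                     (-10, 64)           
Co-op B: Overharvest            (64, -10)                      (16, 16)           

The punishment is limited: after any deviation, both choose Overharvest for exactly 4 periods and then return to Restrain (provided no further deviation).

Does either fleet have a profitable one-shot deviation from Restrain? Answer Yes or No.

No

A one-shot deviation gives 64 now, then 16 for 4 periods, then back to 33.
Gain from deviating: (64−33) today; loss: (33−16) in each of the next 4 periods.
No-deviation condition: (33−16)(β+…+β^4) ≥ 64−33, i.e. β+…+β^4 ≥ 31/17.
At β = 5/6: β+…+β^4 = 2.5887 ≥ 1.8235.
So cooperation is sustainable.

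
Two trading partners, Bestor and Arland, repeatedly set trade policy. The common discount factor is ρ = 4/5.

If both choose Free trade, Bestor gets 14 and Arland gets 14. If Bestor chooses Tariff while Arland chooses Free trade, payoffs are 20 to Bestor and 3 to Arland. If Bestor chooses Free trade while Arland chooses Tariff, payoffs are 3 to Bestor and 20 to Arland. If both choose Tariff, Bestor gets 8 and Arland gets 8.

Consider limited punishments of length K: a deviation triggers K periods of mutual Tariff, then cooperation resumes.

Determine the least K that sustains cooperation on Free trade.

2

IC: ρ(1−ρ^K)/(1−ρ) ≥ (20−14)/(14−8) = 1.
With ρ = 4/5: need 1 − ρ^K ≥ 1·(1−4/5)/(4/5), i.e. ρ^K ≤ 0.7500.
Since (4/5)^1 = 0.8000 and (4/5)^2 = 0.6400, the smallest such K is 2.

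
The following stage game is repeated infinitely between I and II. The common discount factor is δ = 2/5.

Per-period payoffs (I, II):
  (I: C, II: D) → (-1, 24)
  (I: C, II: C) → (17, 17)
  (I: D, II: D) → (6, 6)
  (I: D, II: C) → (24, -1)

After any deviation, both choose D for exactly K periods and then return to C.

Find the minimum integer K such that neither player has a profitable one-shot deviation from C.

No profitable deviation requires (17−6)(δ+…+δ^K) ≥ 24−17, i.e. δ+…+δ^K ≥ 7/11 ≈ 0.6364.
With δ = 2/5, the partial sums are K=1: 0.4000, K=2: 0.5600, K=3: 0.6240, K=4: 0.6496.
K = 4 is the first length at which the sum reaches 0.6364.

4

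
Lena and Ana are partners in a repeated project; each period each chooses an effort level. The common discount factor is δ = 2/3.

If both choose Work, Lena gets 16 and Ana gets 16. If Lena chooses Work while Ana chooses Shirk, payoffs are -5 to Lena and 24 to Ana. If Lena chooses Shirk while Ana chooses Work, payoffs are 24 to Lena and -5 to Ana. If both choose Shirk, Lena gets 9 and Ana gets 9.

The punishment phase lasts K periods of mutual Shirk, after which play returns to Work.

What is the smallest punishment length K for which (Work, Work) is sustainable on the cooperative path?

3

Need Σ_{k=1}^{K} δ^k ≥ (24−16)/(16−9) = 1.1429 at δ = 2/3.
At K = 2 the sum is 1.1111 < 1.1429; at K = 3 it is 1.4074 ≥ 1.1429.
So the minimum punishment length is K = 3.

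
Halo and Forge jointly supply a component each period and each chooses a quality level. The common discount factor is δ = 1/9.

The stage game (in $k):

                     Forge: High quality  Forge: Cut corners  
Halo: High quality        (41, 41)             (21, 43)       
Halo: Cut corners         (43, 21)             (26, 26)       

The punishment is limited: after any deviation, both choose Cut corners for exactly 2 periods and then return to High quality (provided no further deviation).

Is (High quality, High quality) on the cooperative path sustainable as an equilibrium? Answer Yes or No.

Comparing payoff streams over the 3 periods until play realigns: cooperate → 41(1+δ+…+δ^2); deviate → 43 + 26(δ+…+δ^2).
Cooperation is sustained iff (41−26)(δ+…+δ^2) ≥ 43−41.
δ+…+δ^2 = 1/9·(1−(1/9)^2)/(1−1/9) = 0.1235, and (43−41)/(41−26) = 0.1333.
0.1235 < 0.1333, so cooperation is not sustainable.

No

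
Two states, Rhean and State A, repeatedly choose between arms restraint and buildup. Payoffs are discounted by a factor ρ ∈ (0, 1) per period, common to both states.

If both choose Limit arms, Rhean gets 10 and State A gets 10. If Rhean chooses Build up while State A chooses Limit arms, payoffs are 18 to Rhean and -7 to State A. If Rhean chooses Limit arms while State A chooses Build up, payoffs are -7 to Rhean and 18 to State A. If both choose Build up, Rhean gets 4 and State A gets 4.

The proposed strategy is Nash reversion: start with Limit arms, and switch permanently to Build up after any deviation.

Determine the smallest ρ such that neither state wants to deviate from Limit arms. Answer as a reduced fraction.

Cooperation forever yields 10 each period: 10/(1−ρ).
Deviating yields 18 once, then 4 forever: 18 + 4ρ/(1−ρ).
No profitable deviation requires 10/(1−ρ) ≥ 18 + 4ρ/(1−ρ).
Multiplying by (1−ρ): 10 ≥ 18(1−ρ) + 4ρ = 18 − 14ρ.
So 14ρ ≥ 8, i.e. ρ ≥ 8/14 = 4/7.

4/7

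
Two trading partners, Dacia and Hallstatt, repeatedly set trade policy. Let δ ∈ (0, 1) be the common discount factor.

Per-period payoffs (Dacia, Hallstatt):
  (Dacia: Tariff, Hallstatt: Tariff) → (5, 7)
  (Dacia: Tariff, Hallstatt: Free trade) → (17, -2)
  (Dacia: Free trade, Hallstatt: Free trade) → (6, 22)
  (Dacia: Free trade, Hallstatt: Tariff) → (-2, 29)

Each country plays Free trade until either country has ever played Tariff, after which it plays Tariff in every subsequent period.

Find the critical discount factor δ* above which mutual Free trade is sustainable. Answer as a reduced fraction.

11/12

Dacia's threshold: (17−6)/(17−5) = 11/12.
Hallstatt's threshold: (29−22)/(29−7) = 7/22.
11/12 > 7/22, so Dacia binds and δ* = 11/12.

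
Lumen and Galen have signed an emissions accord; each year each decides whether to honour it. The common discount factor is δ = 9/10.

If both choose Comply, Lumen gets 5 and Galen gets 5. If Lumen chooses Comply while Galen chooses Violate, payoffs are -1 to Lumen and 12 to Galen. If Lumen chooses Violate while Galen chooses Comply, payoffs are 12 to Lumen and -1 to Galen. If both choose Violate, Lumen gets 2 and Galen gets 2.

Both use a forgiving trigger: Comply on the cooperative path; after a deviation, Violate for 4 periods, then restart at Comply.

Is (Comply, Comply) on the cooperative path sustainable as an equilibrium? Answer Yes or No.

Comparing payoff streams over the 5 periods until play realigns: cooperate → 5(1+δ+…+δ^4); deviate → 12 + 2(δ+…+δ^4).
Cooperation is sustained iff (5−2)(δ+…+δ^4) ≥ 12−5.
δ+…+δ^4 = 9/10·(1−(9/10)^4)/(1−9/10) = 3.0951, and (12−5)/(5−2) = 2.3333.
3.0951 ≥ 2.3333, so cooperation is sustainable.

Yes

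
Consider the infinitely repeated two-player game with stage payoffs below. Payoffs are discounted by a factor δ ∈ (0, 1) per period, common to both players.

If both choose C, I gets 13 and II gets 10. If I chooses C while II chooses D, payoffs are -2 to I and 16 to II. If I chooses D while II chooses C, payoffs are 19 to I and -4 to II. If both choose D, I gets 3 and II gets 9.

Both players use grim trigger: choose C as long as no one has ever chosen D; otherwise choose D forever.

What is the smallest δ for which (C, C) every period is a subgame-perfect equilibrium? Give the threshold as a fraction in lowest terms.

For I: deviation gain 19−13 = 6, per-period punishment loss 13−3 = 10. IC gives δ ≥ 6/16 = 3/8.
For II: gain 6, loss 1 per period, so δ ≥ 6/7.
The tighter constraint is II's, so cooperation needs δ ≥ 6/7.

6/7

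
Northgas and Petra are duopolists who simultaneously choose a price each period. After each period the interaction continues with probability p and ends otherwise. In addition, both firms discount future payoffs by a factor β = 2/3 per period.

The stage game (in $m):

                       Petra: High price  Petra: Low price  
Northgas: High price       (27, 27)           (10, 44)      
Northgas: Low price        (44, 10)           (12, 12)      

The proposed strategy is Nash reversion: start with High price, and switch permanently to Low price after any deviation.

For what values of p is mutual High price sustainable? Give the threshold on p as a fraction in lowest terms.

51/64

With continuation probability p and discount β, the effective per-period discount factor is βp.
Grim-trigger IC: βp ≥ (44−27)/(44−12) = 17/32.
So p ≥ (17/32)/(2/3) = 51/64.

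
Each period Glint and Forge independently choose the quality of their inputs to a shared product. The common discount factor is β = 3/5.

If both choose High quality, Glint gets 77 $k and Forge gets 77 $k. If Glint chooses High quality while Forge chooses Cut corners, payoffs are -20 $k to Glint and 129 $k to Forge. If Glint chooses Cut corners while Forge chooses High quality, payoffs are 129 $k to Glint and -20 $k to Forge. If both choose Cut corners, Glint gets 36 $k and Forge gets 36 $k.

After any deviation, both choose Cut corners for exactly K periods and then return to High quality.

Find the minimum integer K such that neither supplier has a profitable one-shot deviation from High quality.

Need Σ_{k=1}^{K} β^k ≥ (129−77)/(77−36) = 1.2683 at β = 3/5.
At K = 3 the sum is 1.1760 < 1.2683; at K = 4 it is 1.3056 ≥ 1.2683.
So the minimum punishment length is K = 4.

4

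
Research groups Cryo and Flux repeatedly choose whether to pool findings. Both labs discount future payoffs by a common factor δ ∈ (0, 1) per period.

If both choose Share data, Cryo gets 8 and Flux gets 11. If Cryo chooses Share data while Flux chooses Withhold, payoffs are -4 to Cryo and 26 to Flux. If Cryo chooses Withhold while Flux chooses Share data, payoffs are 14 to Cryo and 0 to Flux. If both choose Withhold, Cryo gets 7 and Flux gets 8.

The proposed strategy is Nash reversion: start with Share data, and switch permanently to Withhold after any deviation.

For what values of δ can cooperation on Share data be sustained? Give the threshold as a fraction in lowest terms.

Cryo's threshold: (14−8)/(14−7) = 6/7.
Flux's threshold: (26−11)/(26−8) = 5/6.
6/7 > 5/6, so Cryo binds and δ* = 6/7.

6/7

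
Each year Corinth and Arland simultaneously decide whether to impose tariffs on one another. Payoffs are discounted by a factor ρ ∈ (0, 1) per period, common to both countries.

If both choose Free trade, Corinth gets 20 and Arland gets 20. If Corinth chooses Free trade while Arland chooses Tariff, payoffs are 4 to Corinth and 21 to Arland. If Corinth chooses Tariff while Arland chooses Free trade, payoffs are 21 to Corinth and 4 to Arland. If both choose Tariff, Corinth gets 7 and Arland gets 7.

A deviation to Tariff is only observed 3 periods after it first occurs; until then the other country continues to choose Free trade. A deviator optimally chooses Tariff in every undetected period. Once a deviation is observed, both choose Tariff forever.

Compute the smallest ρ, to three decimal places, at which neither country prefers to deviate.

The best deviation is to choose Tariff for all 3 undetected periods, earning 21 each, then 7 forever once detected.
Deviation value: 21(1−ρ^3)/(1−ρ) + 7ρ^3/(1−ρ); cooperation value: 20/(1−ρ).
IC: 20 ≥ 21(1−ρ^3) + 7ρ^3 = 21 − 14ρ^3.
So ρ^3 ≥ 1/14, giving ρ ≥ (1/14)^(1/3) ≈ 0.415.

0.415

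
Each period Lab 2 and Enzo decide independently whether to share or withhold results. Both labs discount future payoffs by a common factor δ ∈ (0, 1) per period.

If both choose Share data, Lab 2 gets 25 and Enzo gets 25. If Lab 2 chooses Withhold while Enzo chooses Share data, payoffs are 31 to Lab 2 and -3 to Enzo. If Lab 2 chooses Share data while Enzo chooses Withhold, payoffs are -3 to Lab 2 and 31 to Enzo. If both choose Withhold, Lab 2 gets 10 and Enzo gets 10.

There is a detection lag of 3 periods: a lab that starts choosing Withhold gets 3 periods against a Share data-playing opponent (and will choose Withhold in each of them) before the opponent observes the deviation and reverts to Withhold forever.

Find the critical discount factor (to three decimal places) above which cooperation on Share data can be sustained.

0.659

The best deviation is to choose Withhold for all 3 undetected periods, earning 31 each, then 10 forever once detected.
Deviation value: 31(1−δ^3)/(1−δ) + 10δ^3/(1−δ); cooperation value: 25/(1−δ).
IC: 25 ≥ 31(1−δ^3) + 10δ^3 = 31 − 21δ^3.
So δ^3 ≥ 6/21 = 2/7, giving δ ≥ (2/7)^(1/3) ≈ 0.659.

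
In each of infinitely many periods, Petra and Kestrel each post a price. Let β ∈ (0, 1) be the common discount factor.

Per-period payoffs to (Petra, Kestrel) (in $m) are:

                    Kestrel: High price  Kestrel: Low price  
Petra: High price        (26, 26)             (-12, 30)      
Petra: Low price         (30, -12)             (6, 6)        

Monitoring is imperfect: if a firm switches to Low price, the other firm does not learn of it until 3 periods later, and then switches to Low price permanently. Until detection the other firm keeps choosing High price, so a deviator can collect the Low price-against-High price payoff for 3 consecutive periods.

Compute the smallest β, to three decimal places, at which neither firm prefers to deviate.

A deviator earns 30 for 3 periods, then 6 forever; cooperating earns 26 forever. Multiplying the IC by (1−β):
26 ≥ 30(1−β^3) + 6β^3, so 24·β^3 ≥ 4 and β^3 ≥ 1/6.
β ≥ (1/6)^(1/3) ≈ 0.550.

0.550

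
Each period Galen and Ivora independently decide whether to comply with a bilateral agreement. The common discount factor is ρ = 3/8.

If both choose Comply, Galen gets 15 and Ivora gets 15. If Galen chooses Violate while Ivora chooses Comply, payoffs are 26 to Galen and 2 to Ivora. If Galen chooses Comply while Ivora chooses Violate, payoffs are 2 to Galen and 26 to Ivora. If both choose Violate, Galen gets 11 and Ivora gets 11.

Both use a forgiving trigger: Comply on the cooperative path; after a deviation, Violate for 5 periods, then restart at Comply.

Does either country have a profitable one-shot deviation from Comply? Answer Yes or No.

IC: ρ+…+ρ^5 ≥ (26−15)/(15−11) = 11/4.
At ρ = 3/8: partial sum = 0.5956 < 2.7500. Cooperation not sustainable.

Yes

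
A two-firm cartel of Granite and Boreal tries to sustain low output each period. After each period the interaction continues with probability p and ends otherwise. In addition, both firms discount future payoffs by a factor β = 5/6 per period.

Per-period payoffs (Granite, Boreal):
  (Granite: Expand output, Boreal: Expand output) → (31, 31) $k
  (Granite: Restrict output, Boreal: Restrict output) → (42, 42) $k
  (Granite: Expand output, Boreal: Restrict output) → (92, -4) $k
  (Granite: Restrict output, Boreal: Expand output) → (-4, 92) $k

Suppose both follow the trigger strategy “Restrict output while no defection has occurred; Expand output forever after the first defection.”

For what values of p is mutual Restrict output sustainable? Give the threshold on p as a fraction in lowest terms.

With continuation probability p and discount β, the effective per-period discount factor is βp.
Grim-trigger IC: βp ≥ (92−42)/(92−31) = 50/61.
So p ≥ (50/61)/(5/6) = 60/61.

60/61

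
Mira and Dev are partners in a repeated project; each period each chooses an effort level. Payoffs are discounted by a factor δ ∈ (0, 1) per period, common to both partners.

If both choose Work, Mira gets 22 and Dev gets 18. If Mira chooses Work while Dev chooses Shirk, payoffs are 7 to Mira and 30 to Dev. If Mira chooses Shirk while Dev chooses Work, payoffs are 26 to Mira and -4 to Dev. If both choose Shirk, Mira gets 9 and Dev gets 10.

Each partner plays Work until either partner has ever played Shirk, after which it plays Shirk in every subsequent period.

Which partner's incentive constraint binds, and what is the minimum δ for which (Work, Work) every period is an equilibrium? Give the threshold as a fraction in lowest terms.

Mira's threshold: (26−22)/(26−9) = 4/17.
Dev's threshold: (30−18)/(30−10) = 3/5.
4/17 < 3/5, so Dev binds and δ* = 3/5.

Dev; δ ≥ 3/5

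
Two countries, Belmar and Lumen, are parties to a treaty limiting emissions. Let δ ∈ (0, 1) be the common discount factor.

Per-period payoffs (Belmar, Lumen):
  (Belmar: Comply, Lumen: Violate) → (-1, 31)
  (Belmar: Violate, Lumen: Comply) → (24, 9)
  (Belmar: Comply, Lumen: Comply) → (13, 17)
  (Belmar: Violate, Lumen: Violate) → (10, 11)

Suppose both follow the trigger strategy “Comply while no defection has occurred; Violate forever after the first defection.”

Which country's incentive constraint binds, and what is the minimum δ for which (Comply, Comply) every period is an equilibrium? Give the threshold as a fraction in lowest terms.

Belmar; δ ≥ 11/14

Belmar: cooperation gives 13 each period; deviation gives 24 once then 10 forever.
  13/(1−δ) ≥ 24 + 10δ/(1−δ) ⇒ δ ≥ 11/14.
Lumen: cooperation gives 17 each period; deviation gives 31 once then 11 forever.
  δ ≥ 14/20 = 7/10.
Both must hold, so the binding constraint is Belmar's: δ ≥ 11/14.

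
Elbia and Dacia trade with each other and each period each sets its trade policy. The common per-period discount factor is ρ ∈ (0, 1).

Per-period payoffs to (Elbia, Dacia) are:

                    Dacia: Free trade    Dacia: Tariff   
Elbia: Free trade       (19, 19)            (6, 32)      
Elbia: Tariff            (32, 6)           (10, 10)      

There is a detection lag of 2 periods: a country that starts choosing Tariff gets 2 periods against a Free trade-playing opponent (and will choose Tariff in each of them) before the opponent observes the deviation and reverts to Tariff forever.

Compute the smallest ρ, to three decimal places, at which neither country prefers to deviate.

The best deviation is to choose Tariff for all 2 undetected periods, earning 32 each, then 10 forever once detected.
Deviation value: 32(1−ρ^2)/(1−ρ) + 10ρ^2/(1−ρ); cooperation value: 19/(1−ρ).
IC: 19 ≥ 32(1−ρ^2) + 10ρ^2 = 32 − 22ρ^2.
So ρ^2 ≥ 13/22, giving ρ ≥ (13/22)^(1/2) ≈ 0.769.

0.769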